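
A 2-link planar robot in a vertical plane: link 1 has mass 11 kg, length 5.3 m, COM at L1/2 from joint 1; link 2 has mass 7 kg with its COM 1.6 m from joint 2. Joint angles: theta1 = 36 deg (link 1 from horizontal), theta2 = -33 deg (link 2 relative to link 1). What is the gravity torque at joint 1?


Horizontal distance from joint 1 to link-1 COM:
  x_c1 = (L1/2)*cos(t1) = 2.65 * 0.809 = 2.1439 m
Horizontal distance from joint 1 to link-2 COM:
  x_c2 = L1*cos(t1) + Lc2*cos(t1+t2)
       = 5.3*0.809 + 1.6*0.9986 = 5.8856 m
tau1 = m1*g*x_c1 + m2*g*x_c2
     = 11*9.81*2.1439 + 7*9.81*5.8856
     = 231.3477 + 404.164
     = 635.5117 Nm


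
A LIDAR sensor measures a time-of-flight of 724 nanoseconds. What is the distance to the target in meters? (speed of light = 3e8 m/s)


tof = 724 ns = 7.24e-07 s
dist = c * tof / 2
= 3e8 * 7.24e-07 / 2
= 108.6 m


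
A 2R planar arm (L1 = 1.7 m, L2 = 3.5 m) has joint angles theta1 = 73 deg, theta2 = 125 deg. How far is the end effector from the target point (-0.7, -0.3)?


End effector via forward kinematics:
x = L1*cos(t1) + L2*cos(t1+t2) = -2.8317
y = L1*sin(t1) + L2*sin(t1+t2) = 0.5442
Distance to target:
d = sqrt((-0.7 - -2.8317)^2 + (-0.3 - 0.5442)^2)
= sqrt(4.544 + 0.7126)
= 2.2927 m


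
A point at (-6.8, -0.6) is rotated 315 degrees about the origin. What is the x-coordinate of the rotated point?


x' = x*cos(theta) - y*sin(theta)
cos(315 deg) = 0.7071, sin(315 deg) = -0.7071
x' = -6.8 * 0.7071 - -0.6 * -0.7071
= -4.8083 - 0.4243
= -5.2326


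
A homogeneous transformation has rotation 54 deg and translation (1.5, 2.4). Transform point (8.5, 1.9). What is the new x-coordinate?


x' = cos(theta)*px - sin(theta)*py + tx
= 0.5878*8.5 - 0.809*1.9 + 1.5
= 4.959


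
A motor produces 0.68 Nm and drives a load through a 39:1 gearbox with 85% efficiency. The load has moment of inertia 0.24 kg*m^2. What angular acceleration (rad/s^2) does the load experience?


tau_out = tau_motor * N * eta
= 0.68 * 39 * 0.85 = 22.542 Nm
alpha = tau_out / I = 22.542 / 0.24
= 93.925 rad/s^2


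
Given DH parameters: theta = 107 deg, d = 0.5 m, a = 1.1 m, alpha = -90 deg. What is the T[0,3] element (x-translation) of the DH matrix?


T[0,3] = a * cos(theta)
= 1.1 * cos(107 deg)
= 1.1 * -0.2924
= -0.3216


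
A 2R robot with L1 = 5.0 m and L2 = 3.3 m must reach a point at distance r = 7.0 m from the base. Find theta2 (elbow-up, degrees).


cos(theta2) = (r^2 - L1^2 - L2^2) / (2*L1*L2)
cos(theta2) = (49.0 - 25.0 - 10.89) / 33.0
cos(theta2) = 0.397273
theta2 = 66.5922 degrees


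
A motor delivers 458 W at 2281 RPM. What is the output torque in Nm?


omega = 2281 * 2*pi/60 = 238.8658 rad/s
tau = P / omega = 458 / 238.8658
= 1.9174 Nm


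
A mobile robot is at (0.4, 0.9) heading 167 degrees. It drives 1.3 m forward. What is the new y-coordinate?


y_new = y0 + d*sin(theta)
= 0.9 + 1.3*sin(167)
= 0.9 + 0.2924
= 1.1924


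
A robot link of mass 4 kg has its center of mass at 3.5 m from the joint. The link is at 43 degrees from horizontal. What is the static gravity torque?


tau = m*g*L*cos(angle)
= 4 * 9.81 * 3.5 * cos(43 deg)
= 4 * 9.81 * 3.5 * 0.7314
= 100.4441 Nm


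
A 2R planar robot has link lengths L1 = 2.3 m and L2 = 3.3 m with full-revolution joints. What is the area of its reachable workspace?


r_max = L1 + L2 = 5.6 m
r_min = |L1 - L2| = 1.0 m
Area = pi*(r_max^2 - r_min^2)
= pi*(31.36 - 1.0)
= pi * 30.36
= 95.3788 m^2


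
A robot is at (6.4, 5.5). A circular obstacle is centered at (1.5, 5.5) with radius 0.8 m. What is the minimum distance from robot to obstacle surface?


center_dist = sqrt((6.4-1.5)^2 + (5.5-5.5)^2)
= sqrt(24.01 + 0.0)
= 4.9
min_dist = center_dist - radius = 4.9 - 0.8 = 4.1 m


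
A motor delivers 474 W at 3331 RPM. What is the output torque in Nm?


omega = 3331 * 2*pi/60 = 348.8215 rad/s
tau = P / omega = 474 / 348.8215
= 1.3589 Nm


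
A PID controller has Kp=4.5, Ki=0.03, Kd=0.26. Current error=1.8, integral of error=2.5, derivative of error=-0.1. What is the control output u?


u = Kp*e + Ki*int(e) + Kd*de/dt
= 4.5*1.8 + 0.03*2.5 + 0.26*(-0.1)
= 8.1 + 0.075 + -0.026
= 8.149


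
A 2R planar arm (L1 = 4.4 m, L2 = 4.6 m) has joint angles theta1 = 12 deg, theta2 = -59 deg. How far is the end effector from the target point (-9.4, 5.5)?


End effector via forward kinematics:
x = L1*cos(t1) + L2*cos(t1+t2) = 7.441
y = L1*sin(t1) + L2*sin(t1+t2) = -2.4494
Distance to target:
d = sqrt((-9.4 - 7.441)^2 + (5.5 - -2.4494)^2)
= sqrt(283.6207 + 63.1932)
= 18.6229 m


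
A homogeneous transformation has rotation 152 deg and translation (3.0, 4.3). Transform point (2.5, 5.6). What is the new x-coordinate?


x' = cos(theta)*px - sin(theta)*py + tx
= -0.8829*2.5 - 0.4695*5.6 + 3.0
= -1.8364


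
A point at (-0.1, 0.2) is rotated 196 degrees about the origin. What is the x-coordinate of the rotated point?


x' = x*cos(theta) - y*sin(theta)
cos(196 deg) = -0.9613, sin(196 deg) = -0.2756
x' = -0.1 * -0.9613 - 0.2 * -0.2756
= 0.0961 - -0.0551
= 0.1513


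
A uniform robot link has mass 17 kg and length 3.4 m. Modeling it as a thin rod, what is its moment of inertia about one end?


I = (1/3) * m * L^2
= (1/3) * 17 * 3.4^2
= 0.333333 * 17 * 11.56
= 65.5067 kg*m^2


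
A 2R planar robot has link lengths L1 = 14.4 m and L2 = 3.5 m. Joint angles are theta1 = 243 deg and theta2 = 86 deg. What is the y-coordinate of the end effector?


Convert angles to radians: theta1 = 4.2412, theta2 = 1.501
y = L1*sin(theta1) + L2*sin(theta1+theta2)
y = -12.8305 + -1.8026
y = -14.6331


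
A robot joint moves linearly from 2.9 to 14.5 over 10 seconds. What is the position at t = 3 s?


s = t/T = 3/10 = 0.3
p(t) = p0 + (pf-p0)*s
= 2.9 + (14.5 - 2.9) * 0.3
= 6.38


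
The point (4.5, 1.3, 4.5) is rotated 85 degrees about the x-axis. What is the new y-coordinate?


Rotation about x-axis: y' = y*cos(theta) - z*sin(theta)
= 1.3 * 0.0872 - 4.5 * 0.9962
= -4.3696


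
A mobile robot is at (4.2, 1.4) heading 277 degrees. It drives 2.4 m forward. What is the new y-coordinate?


y_new = y0 + d*sin(theta)
= 1.4 + 2.4*sin(277)
= 1.4 + -2.3821
= -0.9821


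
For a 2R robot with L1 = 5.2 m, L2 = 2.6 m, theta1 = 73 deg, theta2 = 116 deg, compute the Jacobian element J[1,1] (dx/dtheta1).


J[1,1] = -L1*sin(t1) - L2*sin(t1+t2)
= -5.2*sin(73) - 2.6*sin(189)
= -4.5661


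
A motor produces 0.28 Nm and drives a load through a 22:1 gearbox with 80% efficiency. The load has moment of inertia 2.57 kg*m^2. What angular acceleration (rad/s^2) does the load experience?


tau_out = tau_motor * N * eta
= 0.28 * 22 * 0.8 = 4.928 Nm
alpha = tau_out / I = 4.928 / 2.57
= 1.9175 rad/s^2


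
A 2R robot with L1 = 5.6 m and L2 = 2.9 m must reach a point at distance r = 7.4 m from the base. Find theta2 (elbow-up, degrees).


cos(theta2) = (r^2 - L1^2 - L2^2) / (2*L1*L2)
cos(theta2) = (54.76 - 31.36 - 8.41) / 32.48
cos(theta2) = 0.461515
theta2 = 62.5151 degrees


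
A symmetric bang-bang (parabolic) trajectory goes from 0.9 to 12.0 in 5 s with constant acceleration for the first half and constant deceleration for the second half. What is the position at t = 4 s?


Symmetric rest-to-rest: each phase covers (pf-p0)/2 in time T/2. 0.5*a*(T/2)^2 = (pf-p0)/2 => a = 4*(pf-p0)/T^2
a = 4*(12.0-0.9)/5^2 = 1.776
t = 4 is in the deceleration phase (t > T/2).
p = pf - 0.5*a*(T-t)^2 = 12.0 - 0.5*1.776*1^2
= 11.112


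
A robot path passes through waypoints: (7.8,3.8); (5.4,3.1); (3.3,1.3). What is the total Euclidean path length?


Segment lengths:
  seg1 = sqrt((-2.4)^2 + (-0.7)^2) = 2.5
  seg2 = sqrt((-2.1)^2 + (-1.8)^2) = 2.7659
Total = 5.2659


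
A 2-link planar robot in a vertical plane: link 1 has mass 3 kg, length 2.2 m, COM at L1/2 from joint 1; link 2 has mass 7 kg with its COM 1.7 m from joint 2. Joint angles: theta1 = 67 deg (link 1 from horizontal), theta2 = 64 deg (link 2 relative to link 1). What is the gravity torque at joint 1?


Horizontal distance from joint 1 to link-1 COM:
  x_c1 = (L1/2)*cos(t1) = 1.1 * 0.3907 = 0.4298 m
Horizontal distance from joint 1 to link-2 COM:
  x_c2 = L1*cos(t1) + Lc2*cos(t1+t2)
       = 2.2*0.3907 + 1.7*-0.6561 = -0.2557 m
tau1 = m1*g*x_c1 + m2*g*x_c2
     = 3*9.81*0.4298 + 7*9.81*-0.2557
     = 12.6491 + -17.5584
     = -4.9092 Nm


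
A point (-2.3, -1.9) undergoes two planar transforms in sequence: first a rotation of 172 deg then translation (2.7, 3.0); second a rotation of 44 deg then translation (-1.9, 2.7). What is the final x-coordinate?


After transform 1:
x1 = cos(172)*-2.3 - sin(172)*-1.9 + 2.7 = 5.242
y1 = sin(172)*-2.3 + cos(172)*-1.9 + 3.0 = 4.5614
After transform 2:
x2 = cos(44)*5.242 - sin(44)*4.5614 + -1.9
= -1.2978


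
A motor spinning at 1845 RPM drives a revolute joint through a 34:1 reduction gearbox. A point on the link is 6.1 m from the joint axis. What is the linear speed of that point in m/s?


omega_motor = 1845 * 2*pi/60 = 193.2079 rad/s
omega_joint = omega_motor / 34 = 5.6826 rad/s
v = omega_joint * r = 5.6826 * 6.1
= 34.6638 m/s


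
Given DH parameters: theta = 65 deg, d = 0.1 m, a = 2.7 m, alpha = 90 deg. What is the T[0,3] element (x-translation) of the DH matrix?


T[0,3] = a * cos(theta)
= 2.7 * cos(65 deg)
= 2.7 * 0.4226
= 1.1411


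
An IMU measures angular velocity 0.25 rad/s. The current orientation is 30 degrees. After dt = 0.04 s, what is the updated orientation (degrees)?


delta_theta = w * dt = 0.25 * 0.04 = 0.01 rad
= 0.573 deg
theta_new = 30 + 0.573 = 30.573 deg


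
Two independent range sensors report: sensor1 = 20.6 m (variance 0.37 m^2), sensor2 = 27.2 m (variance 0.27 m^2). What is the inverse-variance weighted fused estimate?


w1 = (1/var1) / (1/var1 + 1/var2)
   = 2.7027 / (2.7027 + 3.7037) = 0.4219
w2 = 1 - w1 = 0.5781
fused = w1*s1 + w2*s2 = 8.6906 + 15.725
= 24.4156 m


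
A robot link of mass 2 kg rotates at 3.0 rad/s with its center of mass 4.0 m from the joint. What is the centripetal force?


F = m * omega^2 * r
= 2 * 3.0^2 * 4.0
= 2 * 9.0 * 4.0
= 72.0 N


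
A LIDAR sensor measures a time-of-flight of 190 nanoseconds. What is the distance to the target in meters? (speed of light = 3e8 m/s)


tof = 190 ns = 1.9e-07 s
dist = c * tof / 2
= 3e8 * 1.9e-07 / 2
= 28.5 m


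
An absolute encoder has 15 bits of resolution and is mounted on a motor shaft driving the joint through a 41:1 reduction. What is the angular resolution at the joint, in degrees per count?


counts = 2^15 = 32768
effective counts at joint = 32768 * 41 = 1343488
resolution = 360 / 1343488
= 2.6796e-04 deg/count


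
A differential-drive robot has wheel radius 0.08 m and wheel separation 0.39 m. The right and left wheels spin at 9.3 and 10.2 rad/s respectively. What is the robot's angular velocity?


vR = r*wR = 0.08*9.3 = 0.744 m/s
vL = r*wL = 0.08*10.2 = 0.816 m/s
v = (vR+vL)/2 = 0.78 m/s
omega = (vR-vL)/L = -0.1846 rad/s
angular velocity = -0.1846 rad/s


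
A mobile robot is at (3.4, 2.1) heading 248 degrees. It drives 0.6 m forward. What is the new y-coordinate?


y_new = y0 + d*sin(theta)
= 2.1 + 0.6*sin(248)
= 2.1 + -0.5563
= 1.5437


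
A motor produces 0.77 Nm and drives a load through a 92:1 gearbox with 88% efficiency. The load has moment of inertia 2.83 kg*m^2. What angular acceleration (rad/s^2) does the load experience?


tau_out = tau_motor * N * eta
= 0.77 * 92 * 0.88 = 62.3392 Nm
alpha = tau_out / I = 62.3392 / 2.83
= 22.028 rad/s^2


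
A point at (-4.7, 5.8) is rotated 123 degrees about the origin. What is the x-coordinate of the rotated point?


x' = x*cos(theta) - y*sin(theta)
cos(123 deg) = -0.5446, sin(123 deg) = 0.8387
x' = -4.7 * -0.5446 - 5.8 * 0.8387
= 2.5598 - 4.8643
= -2.3045


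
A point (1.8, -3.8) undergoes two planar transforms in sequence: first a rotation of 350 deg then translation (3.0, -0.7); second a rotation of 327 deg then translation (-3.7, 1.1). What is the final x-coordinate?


After transform 1:
x1 = cos(350)*1.8 - sin(350)*-3.8 + 3.0 = 4.1128
y1 = sin(350)*1.8 + cos(350)*-3.8 + -0.7 = -4.7548
After transform 2:
x2 = cos(327)*4.1128 - sin(327)*-4.7548 + -3.7
= -2.8404


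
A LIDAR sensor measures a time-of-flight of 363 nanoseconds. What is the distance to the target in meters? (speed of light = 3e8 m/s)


tof = 363 ns = 3.63e-07 s
dist = c * tof / 2
= 3e8 * 3.63e-07 / 2
= 54.45 m


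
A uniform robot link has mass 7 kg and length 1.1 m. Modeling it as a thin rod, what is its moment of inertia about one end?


I = (1/3) * m * L^2
= (1/3) * 7 * 1.1^2
= 0.333333 * 7 * 1.21
= 2.8233 kg*m^2


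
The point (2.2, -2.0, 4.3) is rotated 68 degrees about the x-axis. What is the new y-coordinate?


Rotation about x-axis: y' = y*cos(theta) - z*sin(theta)
= -2.0 * 0.3746 - 4.3 * 0.9272
= -4.7361


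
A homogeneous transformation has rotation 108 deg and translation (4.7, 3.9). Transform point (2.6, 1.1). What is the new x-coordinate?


x' = cos(theta)*px - sin(theta)*py + tx
= -0.309*2.6 - 0.9511*1.1 + 4.7
= 2.8504


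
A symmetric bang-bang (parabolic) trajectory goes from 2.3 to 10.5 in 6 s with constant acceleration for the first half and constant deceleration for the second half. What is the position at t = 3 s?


Symmetric rest-to-rest: each phase covers (pf-p0)/2 in time T/2. 0.5*a*(T/2)^2 = (pf-p0)/2 => a = 4*(pf-p0)/T^2
a = 4*(10.5-2.3)/6^2 = 0.9111
t = 3 is in the acceleration phase (t <= T/2).
p = p0 + 0.5*a*t^2 = 2.3 + 0.5*0.9111*3^2
= 6.4


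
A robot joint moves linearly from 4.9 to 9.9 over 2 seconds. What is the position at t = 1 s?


s = t/T = 1/2 = 0.5
p(t) = p0 + (pf-p0)*s
= 4.9 + (9.9 - 4.9) * 0.5
= 7.4


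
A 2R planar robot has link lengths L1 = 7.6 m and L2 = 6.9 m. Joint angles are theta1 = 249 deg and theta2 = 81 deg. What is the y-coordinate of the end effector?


Convert angles to radians: theta1 = 4.3459, theta2 = 1.4137
y = L1*sin(theta1) + L2*sin(theta1+theta2)
y = -7.0952 + -3.45
y = -10.5452


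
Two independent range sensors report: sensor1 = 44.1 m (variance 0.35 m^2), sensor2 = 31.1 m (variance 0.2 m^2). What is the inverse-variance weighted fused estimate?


w1 = (1/var1) / (1/var1 + 1/var2)
   = 2.8571 / (2.8571 + 5.0) = 0.3636
w2 = 1 - w1 = 0.6364
fused = w1*s1 + w2*s2 = 16.0364 + 19.7909
= 35.8273 m


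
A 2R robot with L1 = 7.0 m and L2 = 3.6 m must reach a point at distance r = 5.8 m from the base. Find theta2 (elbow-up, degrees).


cos(theta2) = (r^2 - L1^2 - L2^2) / (2*L1*L2)
cos(theta2) = (33.64 - 49.0 - 12.96) / 50.4
cos(theta2) = -0.561905
theta2 = 124.1876 degrees


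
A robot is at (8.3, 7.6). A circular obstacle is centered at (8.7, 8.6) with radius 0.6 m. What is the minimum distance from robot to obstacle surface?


center_dist = sqrt((8.3-8.7)^2 + (7.6-8.6)^2)
= sqrt(0.16 + 1.0)
= 1.077
min_dist = center_dist - radius = 1.077 - 0.6 = 0.477 m


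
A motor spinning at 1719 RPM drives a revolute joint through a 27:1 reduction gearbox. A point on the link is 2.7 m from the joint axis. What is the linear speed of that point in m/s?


omega_motor = 1719 * 2*pi/60 = 180.0133 rad/s
omega_joint = omega_motor / 27 = 6.6672 rad/s
v = omega_joint * r = 6.6672 * 2.7
= 18.0013 m/s


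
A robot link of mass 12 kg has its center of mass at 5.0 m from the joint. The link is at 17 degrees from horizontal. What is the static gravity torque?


tau = m*g*L*cos(angle)
= 12 * 9.81 * 5.0 * cos(17 deg)
= 12 * 9.81 * 5.0 * 0.9563
= 562.881 Nm


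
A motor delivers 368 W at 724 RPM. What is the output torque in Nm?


omega = 724 * 2*pi/60 = 75.8171 rad/s
tau = P / omega = 368 / 75.8171
= 4.8538 Nm


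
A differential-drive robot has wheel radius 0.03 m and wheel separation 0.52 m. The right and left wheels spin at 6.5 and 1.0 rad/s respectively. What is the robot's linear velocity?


vR = r*wR = 0.03*6.5 = 0.195 m/s
vL = r*wL = 0.03*1.0 = 0.03 m/s
v = (vR+vL)/2 = 0.1125 m/s
omega = (vR-vL)/L = 0.3173 rad/s
linear velocity = 0.1125 m/s


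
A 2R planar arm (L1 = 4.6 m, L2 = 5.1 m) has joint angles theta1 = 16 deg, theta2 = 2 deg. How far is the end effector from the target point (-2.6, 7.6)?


End effector via forward kinematics:
x = L1*cos(t1) + L2*cos(t1+t2) = 9.2722
y = L1*sin(t1) + L2*sin(t1+t2) = 2.8439
Distance to target:
d = sqrt((-2.6 - 9.2722)^2 + (7.6 - 2.8439)^2)
= sqrt(140.9489 + 22.6203)
= 12.7894 m


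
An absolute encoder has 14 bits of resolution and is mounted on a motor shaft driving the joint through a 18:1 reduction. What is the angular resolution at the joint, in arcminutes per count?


counts = 2^14 = 16384
effective counts at joint = 16384 * 18 = 294912
resolution = 360*60 / 294912
= 0.0732 arcmin/count


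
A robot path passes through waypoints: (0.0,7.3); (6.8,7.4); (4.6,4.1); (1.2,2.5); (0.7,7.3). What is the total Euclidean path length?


Segment lengths:
  seg1 = sqrt((6.8)^2 + (0.1)^2) = 6.8007
  seg2 = sqrt((-2.2)^2 + (-3.3)^2) = 3.9661
  seg3 = sqrt((-3.4)^2 + (-1.6)^2) = 3.7577
  seg4 = sqrt((-0.5)^2 + (4.8)^2) = 4.826
Total = 19.3505


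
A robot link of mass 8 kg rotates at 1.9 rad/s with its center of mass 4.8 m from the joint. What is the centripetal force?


F = m * omega^2 * r
= 8 * 1.9^2 * 4.8
= 8 * 3.61 * 4.8
= 138.624 N


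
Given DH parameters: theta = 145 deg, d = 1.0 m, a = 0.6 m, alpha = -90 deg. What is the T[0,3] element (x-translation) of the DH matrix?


T[0,3] = a * cos(theta)
= 0.6 * cos(145 deg)
= 0.6 * -0.8192
= -0.4915


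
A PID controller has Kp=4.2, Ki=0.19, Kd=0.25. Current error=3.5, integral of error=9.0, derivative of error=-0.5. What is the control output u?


u = Kp*e + Ki*int(e) + Kd*de/dt
= 4.2*3.5 + 0.19*9.0 + 0.25*(-0.5)
= 14.7 + 1.71 + -0.125
= 16.285


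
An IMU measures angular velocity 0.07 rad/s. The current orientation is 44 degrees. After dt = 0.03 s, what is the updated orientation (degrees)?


delta_theta = w * dt = 0.07 * 0.03 = 0.0021 rad
= 0.1203 deg
theta_new = 44 + 0.1203 = 44.1203 deg


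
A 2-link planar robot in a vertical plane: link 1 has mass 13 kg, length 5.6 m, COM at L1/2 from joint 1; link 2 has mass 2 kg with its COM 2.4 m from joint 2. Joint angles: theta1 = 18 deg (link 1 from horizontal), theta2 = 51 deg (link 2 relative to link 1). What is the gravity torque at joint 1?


Horizontal distance from joint 1 to link-1 COM:
  x_c1 = (L1/2)*cos(t1) = 2.8 * 0.9511 = 2.663 m
Horizontal distance from joint 1 to link-2 COM:
  x_c2 = L1*cos(t1) + Lc2*cos(t1+t2)
       = 5.6*0.9511 + 2.4*0.3584 = 6.186 m
tau1 = m1*g*x_c1 + m2*g*x_c2
     = 13*9.81*2.663 + 2*9.81*6.186
     = 339.6071 + 121.3693
     = 460.9764 Nm


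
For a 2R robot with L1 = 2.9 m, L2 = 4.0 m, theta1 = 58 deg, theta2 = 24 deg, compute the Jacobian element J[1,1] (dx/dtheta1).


J[1,1] = -L1*sin(t1) - L2*sin(t1+t2)
= -2.9*sin(58) - 4.0*sin(82)
= -6.4204


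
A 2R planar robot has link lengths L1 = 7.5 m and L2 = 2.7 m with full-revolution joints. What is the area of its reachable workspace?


r_max = L1 + L2 = 10.2 m
r_min = |L1 - L2| = 4.8 m
Area = pi*(r_max^2 - r_min^2)
= pi*(104.04 - 23.04)
= pi * 81.0
= 254.469 m^2


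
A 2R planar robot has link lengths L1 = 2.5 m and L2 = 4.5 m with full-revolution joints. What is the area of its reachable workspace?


r_max = L1 + L2 = 7.0 m
r_min = |L1 - L2| = 2.0 m
Area = pi*(r_max^2 - r_min^2)
= pi*(49.0 - 4.0)
= pi * 45.0
= 141.3717 m^2


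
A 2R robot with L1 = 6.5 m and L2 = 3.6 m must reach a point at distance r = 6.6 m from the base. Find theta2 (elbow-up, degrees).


cos(theta2) = (r^2 - L1^2 - L2^2) / (2*L1*L2)
cos(theta2) = (43.56 - 42.25 - 12.96) / 46.8
cos(theta2) = -0.248932
theta2 = 104.4143 degrees


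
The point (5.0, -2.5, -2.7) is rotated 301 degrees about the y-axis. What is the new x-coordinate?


Rotation about y-axis: x' = x*cos(theta) + z*sin(theta)
= 5.0 * 0.515 + -2.7 * -0.8572
= 4.8895


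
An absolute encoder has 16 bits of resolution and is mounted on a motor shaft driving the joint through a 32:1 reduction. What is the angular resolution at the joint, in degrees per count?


counts = 2^16 = 65536
effective counts at joint = 65536 * 32 = 2097152
resolution = 360 / 2097152
= 1.7166e-04 deg/count


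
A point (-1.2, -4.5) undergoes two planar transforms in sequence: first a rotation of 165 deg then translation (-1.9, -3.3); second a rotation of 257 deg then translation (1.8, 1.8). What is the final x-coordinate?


After transform 1:
x1 = cos(165)*-1.2 - sin(165)*-4.5 + -1.9 = 0.4238
y1 = sin(165)*-1.2 + cos(165)*-4.5 + -3.3 = 0.7361
After transform 2:
x2 = cos(257)*0.4238 - sin(257)*0.7361 + 1.8
= 2.4219


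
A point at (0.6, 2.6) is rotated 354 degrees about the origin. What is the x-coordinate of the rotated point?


x' = x*cos(theta) - y*sin(theta)
cos(354 deg) = 0.9945, sin(354 deg) = -0.1045
x' = 0.6 * 0.9945 - 2.6 * -0.1045
= 0.5967 - -0.2718
= 0.8685


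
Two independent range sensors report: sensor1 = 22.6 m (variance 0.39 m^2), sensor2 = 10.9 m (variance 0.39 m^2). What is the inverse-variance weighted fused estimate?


w1 = (1/var1) / (1/var1 + 1/var2)
   = 2.5641 / (2.5641 + 2.5641) = 0.5
w2 = 1 - w1 = 0.5
fused = w1*s1 + w2*s2 = 11.3 + 5.45
= 16.75 m


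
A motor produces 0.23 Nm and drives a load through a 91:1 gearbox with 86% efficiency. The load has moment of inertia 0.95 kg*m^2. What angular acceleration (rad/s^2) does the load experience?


tau_out = tau_motor * N * eta
= 0.23 * 91 * 0.86 = 17.9998 Nm
alpha = tau_out / I = 17.9998 / 0.95
= 18.9472 rad/s^2


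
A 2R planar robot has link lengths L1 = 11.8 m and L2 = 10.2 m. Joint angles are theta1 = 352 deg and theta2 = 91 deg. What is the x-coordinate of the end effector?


Convert angles to radians: theta1 = 6.1436, theta2 = 1.5882
x = L1*cos(theta1) + L2*cos(theta1+theta2)
x = 11.6852 + 1.2431
x = 12.9282


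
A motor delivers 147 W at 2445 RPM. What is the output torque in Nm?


omega = 2445 * 2*pi/60 = 256.0398 rad/s
tau = P / omega = 147 / 256.0398
= 0.5741 Nm


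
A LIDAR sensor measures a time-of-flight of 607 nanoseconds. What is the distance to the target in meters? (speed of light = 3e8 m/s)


tof = 607 ns = 6.07e-07 s
dist = c * tof / 2
= 3e8 * 6.07e-07 / 2
= 91.05 m


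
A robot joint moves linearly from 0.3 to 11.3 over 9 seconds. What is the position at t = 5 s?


s = t/T = 5/9 = 0.5556
p(t) = p0 + (pf-p0)*s
= 0.3 + (11.3 - 0.3) * 0.5556
= 6.4111


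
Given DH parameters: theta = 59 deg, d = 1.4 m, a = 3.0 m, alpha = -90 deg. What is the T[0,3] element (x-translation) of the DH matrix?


T[0,3] = a * cos(theta)
= 3.0 * cos(59 deg)
= 3.0 * 0.515
= 1.5451


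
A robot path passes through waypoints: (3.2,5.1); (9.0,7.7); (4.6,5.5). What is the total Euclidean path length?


Segment lengths:
  seg1 = sqrt((5.8)^2 + (2.6)^2) = 6.3561
  seg2 = sqrt((-4.4)^2 + (-2.2)^2) = 4.9193
Total = 11.2754


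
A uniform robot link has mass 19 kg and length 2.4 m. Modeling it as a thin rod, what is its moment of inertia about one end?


I = (1/3) * m * L^2
= (1/3) * 19 * 2.4^2
= 0.333333 * 19 * 5.76
= 36.48 kg*m^2


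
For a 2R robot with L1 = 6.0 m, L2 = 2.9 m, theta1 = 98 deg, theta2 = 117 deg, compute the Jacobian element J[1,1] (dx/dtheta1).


J[1,1] = -L1*sin(t1) - L2*sin(t1+t2)
= -6.0*sin(98) - 2.9*sin(215)
= -4.2782


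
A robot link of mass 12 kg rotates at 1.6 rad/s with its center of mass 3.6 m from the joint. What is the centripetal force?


F = m * omega^2 * r
= 12 * 1.6^2 * 3.6
= 12 * 2.56 * 3.6
= 110.592 N


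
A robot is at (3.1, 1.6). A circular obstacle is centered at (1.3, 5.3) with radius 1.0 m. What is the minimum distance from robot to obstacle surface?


center_dist = sqrt((3.1-1.3)^2 + (1.6-5.3)^2)
= sqrt(3.24 + 13.69)
= 4.1146
min_dist = center_dist - radius = 4.1146 - 1.0 = 3.1146 m


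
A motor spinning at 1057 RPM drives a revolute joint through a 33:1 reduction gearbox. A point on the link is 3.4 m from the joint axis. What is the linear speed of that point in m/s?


omega_motor = 1057 * 2*pi/60 = 110.6888 rad/s
omega_joint = omega_motor / 33 = 3.3542 rad/s
v = omega_joint * r = 3.3542 * 3.4
= 11.4043 m/s


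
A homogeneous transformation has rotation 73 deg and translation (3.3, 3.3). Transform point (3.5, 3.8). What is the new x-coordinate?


x' = cos(theta)*px - sin(theta)*py + tx
= 0.2924*3.5 - 0.9563*3.8 + 3.3
= 0.6893


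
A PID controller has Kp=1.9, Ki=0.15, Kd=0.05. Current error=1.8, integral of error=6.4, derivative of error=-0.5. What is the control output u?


u = Kp*e + Ki*int(e) + Kd*de/dt
= 1.9*1.8 + 0.15*6.4 + 0.05*(-0.5)
= 3.42 + 0.96 + -0.025
= 4.355


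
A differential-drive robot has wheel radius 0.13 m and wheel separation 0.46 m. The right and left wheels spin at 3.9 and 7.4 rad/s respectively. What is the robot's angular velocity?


vR = r*wR = 0.13*3.9 = 0.507 m/s
vL = r*wL = 0.13*7.4 = 0.962 m/s
v = (vR+vL)/2 = 0.7345 m/s
omega = (vR-vL)/L = -0.9891 rad/s
angular velocity = -0.9891 rad/s


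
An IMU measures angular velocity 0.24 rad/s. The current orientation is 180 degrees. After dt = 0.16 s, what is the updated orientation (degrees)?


delta_theta = w * dt = 0.24 * 0.16 = 0.0384 rad
= 2.2002 deg
theta_new = 180 + 2.2002 = 182.2002 deg


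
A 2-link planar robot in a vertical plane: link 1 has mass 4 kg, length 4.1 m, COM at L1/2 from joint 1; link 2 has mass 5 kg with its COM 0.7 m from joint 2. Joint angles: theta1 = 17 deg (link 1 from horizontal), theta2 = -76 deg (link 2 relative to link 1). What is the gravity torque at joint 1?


Horizontal distance from joint 1 to link-1 COM:
  x_c1 = (L1/2)*cos(t1) = 2.05 * 0.9563 = 1.9604 m
Horizontal distance from joint 1 to link-2 COM:
  x_c2 = L1*cos(t1) + Lc2*cos(t1+t2)
       = 4.1*0.9563 + 0.7*0.515 = 4.2814 m
tau1 = m1*g*x_c1 + m2*g*x_c2
     = 4*9.81*1.9604 + 5*9.81*4.2814
     = 76.9271 + 210.0015
     = 286.9286 Nm


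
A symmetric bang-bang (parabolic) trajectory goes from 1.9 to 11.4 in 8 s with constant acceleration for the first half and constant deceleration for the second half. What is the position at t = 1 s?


Symmetric rest-to-rest: each phase covers (pf-p0)/2 in time T/2. 0.5*a*(T/2)^2 = (pf-p0)/2 => a = 4*(pf-p0)/T^2
a = 4*(11.4-1.9)/8^2 = 0.5938
t = 1 is in the acceleration phase (t <= T/2).
p = p0 + 0.5*a*t^2 = 1.9 + 0.5*0.5938*1^2
= 2.1969


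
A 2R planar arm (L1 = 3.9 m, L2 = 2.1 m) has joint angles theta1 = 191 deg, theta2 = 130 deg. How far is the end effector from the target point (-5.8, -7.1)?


End effector via forward kinematics:
x = L1*cos(t1) + L2*cos(t1+t2) = -2.1963
y = L1*sin(t1) + L2*sin(t1+t2) = -2.0657
Distance to target:
d = sqrt((-5.8 - -2.1963)^2 + (-7.1 - -2.0657)^2)
= sqrt(12.9864 + 25.3439)
= 6.1911 m


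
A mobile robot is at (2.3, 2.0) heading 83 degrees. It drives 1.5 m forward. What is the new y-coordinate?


y_new = y0 + d*sin(theta)
= 2.0 + 1.5*sin(83)
= 2.0 + 1.4888
= 3.4888


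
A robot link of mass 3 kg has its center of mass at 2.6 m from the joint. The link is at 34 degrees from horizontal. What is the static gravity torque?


tau = m*g*L*cos(angle)
= 3 * 9.81 * 2.6 * cos(34 deg)
= 3 * 9.81 * 2.6 * 0.829
= 63.4363 Nm


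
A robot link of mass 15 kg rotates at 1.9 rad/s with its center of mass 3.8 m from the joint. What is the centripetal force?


F = m * omega^2 * r
= 15 * 1.9^2 * 3.8
= 15 * 3.61 * 3.8
= 205.77 N


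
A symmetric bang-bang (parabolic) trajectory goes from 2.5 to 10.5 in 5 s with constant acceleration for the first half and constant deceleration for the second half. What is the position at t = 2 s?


Symmetric rest-to-rest: each phase covers (pf-p0)/2 in time T/2. 0.5*a*(T/2)^2 = (pf-p0)/2 => a = 4*(pf-p0)/T^2
a = 4*(10.5-2.5)/5^2 = 1.28
t = 2 is in the acceleration phase (t <= T/2).
p = p0 + 0.5*a*t^2 = 2.5 + 0.5*1.28*2^2
= 5.06


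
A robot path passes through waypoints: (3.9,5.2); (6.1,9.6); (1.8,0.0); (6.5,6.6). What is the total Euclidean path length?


Segment lengths:
  seg1 = sqrt((2.2)^2 + (4.4)^2) = 4.9193
  seg2 = sqrt((-4.3)^2 + (-9.6)^2) = 10.519
  seg3 = sqrt((4.7)^2 + (6.6)^2) = 8.1025
Total = 23.5408


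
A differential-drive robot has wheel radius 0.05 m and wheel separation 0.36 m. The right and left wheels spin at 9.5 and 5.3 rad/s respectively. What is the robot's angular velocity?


vR = r*wR = 0.05*9.5 = 0.475 m/s
vL = r*wL = 0.05*5.3 = 0.265 m/s
v = (vR+vL)/2 = 0.37 m/s
omega = (vR-vL)/L = 0.5833 rad/s
angular velocity = 0.5833 rad/s


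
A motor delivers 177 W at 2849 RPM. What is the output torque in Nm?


omega = 2849 * 2*pi/60 = 298.3466 rad/s
tau = P / omega = 177 / 298.3466
= 0.5933 Nm


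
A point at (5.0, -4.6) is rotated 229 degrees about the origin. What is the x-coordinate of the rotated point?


x' = x*cos(theta) - y*sin(theta)
cos(229 deg) = -0.6561, sin(229 deg) = -0.7547
x' = 5.0 * -0.6561 - -4.6 * -0.7547
= -3.2803 - 3.4717
= -6.752


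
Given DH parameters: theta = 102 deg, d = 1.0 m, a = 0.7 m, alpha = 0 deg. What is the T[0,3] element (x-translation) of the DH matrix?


T[0,3] = a * cos(theta)
= 0.7 * cos(102 deg)
= 0.7 * -0.2079
= -0.1455


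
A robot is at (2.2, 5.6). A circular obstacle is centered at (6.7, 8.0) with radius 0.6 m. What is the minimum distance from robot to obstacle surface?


center_dist = sqrt((2.2-6.7)^2 + (5.6-8.0)^2)
= sqrt(20.25 + 5.76)
= 5.1
min_dist = center_dist - radius = 5.1 - 0.6 = 4.5 m


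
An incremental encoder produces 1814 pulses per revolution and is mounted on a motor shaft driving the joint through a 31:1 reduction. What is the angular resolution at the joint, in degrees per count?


counts per rev = 1814
effective counts at joint = 1814 * 31 = 56234
resolution = 360 / 56234
= 0.0064 deg/count


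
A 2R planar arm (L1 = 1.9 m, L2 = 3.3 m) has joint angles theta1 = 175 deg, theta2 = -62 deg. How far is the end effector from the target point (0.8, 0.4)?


End effector via forward kinematics:
x = L1*cos(t1) + L2*cos(t1+t2) = -3.1822
y = L1*sin(t1) + L2*sin(t1+t2) = 3.2033
Distance to target:
d = sqrt((0.8 - -3.1822)^2 + (0.4 - 3.2033)^2)
= sqrt(15.8578 + 7.8583)
= 4.8699 m


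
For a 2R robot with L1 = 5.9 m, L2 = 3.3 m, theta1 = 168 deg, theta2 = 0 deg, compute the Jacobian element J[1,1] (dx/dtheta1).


J[1,1] = -L1*sin(t1) - L2*sin(t1+t2)
= -5.9*sin(168) - 3.3*sin(168)
= -1.9128


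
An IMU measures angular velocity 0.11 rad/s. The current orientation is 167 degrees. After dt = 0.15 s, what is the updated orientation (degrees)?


delta_theta = w * dt = 0.11 * 0.15 = 0.0165 rad
= 0.9454 deg
theta_new = 167 + 0.9454 = 167.9454 deg


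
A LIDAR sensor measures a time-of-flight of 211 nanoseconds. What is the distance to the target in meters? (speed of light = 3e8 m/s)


tof = 211 ns = 2.11e-07 s
dist = c * tof / 2
= 3e8 * 2.11e-07 / 2
= 31.65 m


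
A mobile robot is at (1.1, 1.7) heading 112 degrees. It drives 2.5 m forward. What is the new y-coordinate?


y_new = y0 + d*sin(theta)
= 1.7 + 2.5*sin(112)
= 1.7 + 2.318
= 4.018


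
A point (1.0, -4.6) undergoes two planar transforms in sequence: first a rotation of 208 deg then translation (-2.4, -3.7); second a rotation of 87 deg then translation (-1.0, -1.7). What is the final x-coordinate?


After transform 1:
x1 = cos(208)*1.0 - sin(208)*-4.6 + -2.4 = -5.4425
y1 = sin(208)*1.0 + cos(208)*-4.6 + -3.7 = -0.1079
After transform 2:
x2 = cos(87)*-5.4425 - sin(87)*-0.1079 + -1.0
= -1.1771


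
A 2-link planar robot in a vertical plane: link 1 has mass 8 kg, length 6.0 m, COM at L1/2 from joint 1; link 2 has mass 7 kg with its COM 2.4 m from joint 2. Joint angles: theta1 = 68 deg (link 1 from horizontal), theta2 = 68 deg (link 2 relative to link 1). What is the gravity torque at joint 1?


Horizontal distance from joint 1 to link-1 COM:
  x_c1 = (L1/2)*cos(t1) = 3.0 * 0.3746 = 1.1238 m
Horizontal distance from joint 1 to link-2 COM:
  x_c2 = L1*cos(t1) + Lc2*cos(t1+t2)
       = 6.0*0.3746 + 2.4*-0.7193 = 0.5212 m
tau1 = m1*g*x_c1 + m2*g*x_c2
     = 8*9.81*1.1238 + 7*9.81*0.5212
     = 88.1974 + 35.7925
     = 123.9898 Nm


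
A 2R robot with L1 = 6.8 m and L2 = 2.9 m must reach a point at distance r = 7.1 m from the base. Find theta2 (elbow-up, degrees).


cos(theta2) = (r^2 - L1^2 - L2^2) / (2*L1*L2)
cos(theta2) = (50.41 - 46.24 - 8.41) / 39.44
cos(theta2) = -0.107505
theta2 = 96.1715 degrees


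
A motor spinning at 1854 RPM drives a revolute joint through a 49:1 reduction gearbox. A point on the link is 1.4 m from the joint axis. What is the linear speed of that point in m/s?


omega_motor = 1854 * 2*pi/60 = 194.1504 rad/s
omega_joint = omega_motor / 49 = 3.9623 rad/s
v = omega_joint * r = 3.9623 * 1.4
= 5.5472 m/s


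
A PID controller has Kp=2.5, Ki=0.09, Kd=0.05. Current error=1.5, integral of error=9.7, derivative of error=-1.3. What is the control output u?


u = Kp*e + Ki*int(e) + Kd*de/dt
= 2.5*1.5 + 0.09*9.7 + 0.05*(-1.3)
= 3.75 + 0.873 + -0.065
= 4.558


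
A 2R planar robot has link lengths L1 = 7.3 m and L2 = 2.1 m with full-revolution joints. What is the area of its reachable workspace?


r_max = L1 + L2 = 9.4 m
r_min = |L1 - L2| = 5.2 m
Area = pi*(r_max^2 - r_min^2)
= pi*(88.36 - 27.04)
= pi * 61.32
= 192.6425 m^2


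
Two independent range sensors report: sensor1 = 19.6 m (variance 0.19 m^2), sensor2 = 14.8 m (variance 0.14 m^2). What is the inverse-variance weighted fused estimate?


w1 = (1/var1) / (1/var1 + 1/var2)
   = 5.2632 / (5.2632 + 7.1429) = 0.4242
w2 = 1 - w1 = 0.5758
fused = w1*s1 + w2*s2 = 8.3152 + 8.5212
= 16.8364 m


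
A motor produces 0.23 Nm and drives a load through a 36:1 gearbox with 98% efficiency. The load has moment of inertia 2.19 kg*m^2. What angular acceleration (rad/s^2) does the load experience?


tau_out = tau_motor * N * eta
= 0.23 * 36 * 0.98 = 8.1144 Nm
alpha = tau_out / I = 8.1144 / 2.19
= 3.7052 rad/s^2


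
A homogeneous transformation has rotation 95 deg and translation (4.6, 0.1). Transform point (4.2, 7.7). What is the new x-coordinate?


x' = cos(theta)*px - sin(theta)*py + tx
= -0.0872*4.2 - 0.9962*7.7 + 4.6
= -3.4368


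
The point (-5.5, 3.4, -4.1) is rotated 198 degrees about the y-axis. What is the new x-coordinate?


Rotation about y-axis: x' = x*cos(theta) + z*sin(theta)
= -5.5 * -0.9511 + -4.1 * -0.309
= 6.4978


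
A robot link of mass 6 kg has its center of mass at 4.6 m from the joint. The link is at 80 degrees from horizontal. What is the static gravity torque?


tau = m*g*L*cos(angle)
= 6 * 9.81 * 4.6 * cos(80 deg)
= 6 * 9.81 * 4.6 * 0.1736
= 47.0163 Nm


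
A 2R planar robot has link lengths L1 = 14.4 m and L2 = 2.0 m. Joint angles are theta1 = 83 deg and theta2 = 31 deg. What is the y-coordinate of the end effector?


Convert angles to radians: theta1 = 1.4486, theta2 = 0.5411
y = L1*sin(theta1) + L2*sin(theta1+theta2)
y = 14.2927 + 1.8271
y = 16.1198


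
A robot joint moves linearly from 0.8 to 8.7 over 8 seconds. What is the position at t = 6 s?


s = t/T = 6/8 = 0.75
p(t) = p0 + (pf-p0)*s
= 0.8 + (8.7 - 0.8) * 0.75
= 6.725


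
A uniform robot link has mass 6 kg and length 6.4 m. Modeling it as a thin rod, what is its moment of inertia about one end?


I = (1/3) * m * L^2
= (1/3) * 6 * 6.4^2
= 0.333333 * 6 * 40.96
= 81.92 kg*m^2


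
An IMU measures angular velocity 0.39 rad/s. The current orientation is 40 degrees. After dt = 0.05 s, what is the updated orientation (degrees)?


delta_theta = w * dt = 0.39 * 0.05 = 0.0195 rad
= 1.1173 deg
theta_new = 40 + 1.1173 = 41.1173 deg


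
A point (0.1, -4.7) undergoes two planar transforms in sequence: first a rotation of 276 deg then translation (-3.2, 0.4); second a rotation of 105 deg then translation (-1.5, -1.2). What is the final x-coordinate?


After transform 1:
x1 = cos(276)*0.1 - sin(276)*-4.7 + -3.2 = -7.8638
y1 = sin(276)*0.1 + cos(276)*-4.7 + 0.4 = -0.1907
After transform 2:
x2 = cos(105)*-7.8638 - sin(105)*-0.1907 + -1.5
= 0.7195


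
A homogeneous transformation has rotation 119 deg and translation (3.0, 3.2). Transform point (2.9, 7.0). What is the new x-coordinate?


x' = cos(theta)*px - sin(theta)*py + tx
= -0.4848*2.9 - 0.8746*7.0 + 3.0
= -4.5283


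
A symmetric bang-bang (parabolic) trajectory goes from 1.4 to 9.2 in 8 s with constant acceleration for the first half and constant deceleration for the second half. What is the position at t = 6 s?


Symmetric rest-to-rest: each phase covers (pf-p0)/2 in time T/2. 0.5*a*(T/2)^2 = (pf-p0)/2 => a = 4*(pf-p0)/T^2
a = 4*(9.2-1.4)/8^2 = 0.4875
t = 6 is in the deceleration phase (t > T/2).
p = pf - 0.5*a*(T-t)^2 = 9.2 - 0.5*0.4875*2^2
= 8.225


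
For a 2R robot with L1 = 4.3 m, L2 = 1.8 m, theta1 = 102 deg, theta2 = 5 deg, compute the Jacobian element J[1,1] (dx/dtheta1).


J[1,1] = -L1*sin(t1) - L2*sin(t1+t2)
= -4.3*sin(102) - 1.8*sin(107)
= -5.9274


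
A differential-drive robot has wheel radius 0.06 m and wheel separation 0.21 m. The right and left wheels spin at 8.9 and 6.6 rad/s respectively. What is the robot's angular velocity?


vR = r*wR = 0.06*8.9 = 0.534 m/s
vL = r*wL = 0.06*6.6 = 0.396 m/s
v = (vR+vL)/2 = 0.465 m/s
omega = (vR-vL)/L = 0.6571 rad/s
angular velocity = 0.6571 rad/s


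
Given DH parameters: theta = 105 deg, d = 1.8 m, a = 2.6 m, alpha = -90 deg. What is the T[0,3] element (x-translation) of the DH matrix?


T[0,3] = a * cos(theta)
= 2.6 * cos(105 deg)
= 2.6 * -0.2588
= -0.6729


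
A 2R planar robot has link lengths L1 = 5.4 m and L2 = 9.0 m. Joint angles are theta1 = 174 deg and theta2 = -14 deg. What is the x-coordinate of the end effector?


Convert angles to radians: theta1 = 3.0369, theta2 = -0.2443
x = L1*cos(theta1) + L2*cos(theta1+theta2)
x = -5.3704 + -8.4572
x = -13.8277


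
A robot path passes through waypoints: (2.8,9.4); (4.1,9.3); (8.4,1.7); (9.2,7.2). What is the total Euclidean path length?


Segment lengths:
  seg1 = sqrt((1.3)^2 + (-0.1)^2) = 1.3038
  seg2 = sqrt((4.3)^2 + (-7.6)^2) = 8.7321
  seg3 = sqrt((0.8)^2 + (5.5)^2) = 5.5579
Total = 15.5938


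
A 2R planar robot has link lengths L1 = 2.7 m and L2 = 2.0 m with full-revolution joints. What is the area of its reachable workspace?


r_max = L1 + L2 = 4.7 m
r_min = |L1 - L2| = 0.7 m
Area = pi*(r_max^2 - r_min^2)
= pi*(22.09 - 0.49)
= pi * 21.6
= 67.8584 m^2


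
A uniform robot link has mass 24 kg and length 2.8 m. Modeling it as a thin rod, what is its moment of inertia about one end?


I = (1/3) * m * L^2
= (1/3) * 24 * 2.8^2
= 0.333333 * 24 * 7.84
= 62.72 kg*m^2


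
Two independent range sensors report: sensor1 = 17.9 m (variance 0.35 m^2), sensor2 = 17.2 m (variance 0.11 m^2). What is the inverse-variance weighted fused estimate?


w1 = (1/var1) / (1/var1 + 1/var2)
   = 2.8571 / (2.8571 + 9.0909) = 0.2391
w2 = 1 - w1 = 0.7609
fused = w1*s1 + w2*s2 = 4.2804 + 13.087
= 17.3674 m


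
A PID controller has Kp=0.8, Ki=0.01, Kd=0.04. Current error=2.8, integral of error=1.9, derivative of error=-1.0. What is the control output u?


u = Kp*e + Ki*int(e) + Kd*de/dt
= 0.8*2.8 + 0.01*1.9 + 0.04*(-1.0)
= 2.24 + 0.019 + -0.04
= 2.219


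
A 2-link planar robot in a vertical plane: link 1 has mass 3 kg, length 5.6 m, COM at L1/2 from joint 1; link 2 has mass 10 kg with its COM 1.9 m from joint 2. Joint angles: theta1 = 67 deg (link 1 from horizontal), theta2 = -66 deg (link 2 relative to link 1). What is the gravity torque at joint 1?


Horizontal distance from joint 1 to link-1 COM:
  x_c1 = (L1/2)*cos(t1) = 2.8 * 0.3907 = 1.094 m
Horizontal distance from joint 1 to link-2 COM:
  x_c2 = L1*cos(t1) + Lc2*cos(t1+t2)
       = 5.6*0.3907 + 1.9*0.9998 = 4.0878 m
tau1 = m1*g*x_c1 + m2*g*x_c2
     = 3*9.81*1.094 + 10*9.81*4.0878
     = 32.1978 + 401.0137
     = 433.2115 Nm


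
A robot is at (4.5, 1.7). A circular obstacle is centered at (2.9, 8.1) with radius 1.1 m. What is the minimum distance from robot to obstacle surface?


center_dist = sqrt((4.5-2.9)^2 + (1.7-8.1)^2)
= sqrt(2.56 + 40.96)
= 6.597
min_dist = center_dist - radius = 6.597 - 1.1 = 5.497 m
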